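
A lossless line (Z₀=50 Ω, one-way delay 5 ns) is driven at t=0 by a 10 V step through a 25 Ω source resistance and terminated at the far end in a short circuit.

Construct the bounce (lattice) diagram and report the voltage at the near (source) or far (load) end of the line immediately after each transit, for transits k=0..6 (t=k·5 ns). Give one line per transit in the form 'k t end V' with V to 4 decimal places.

0 0 source 6.6667
1 5 load 0.0000
2 10 source 2.2222
3 15 load 0.0000
4 20 source 0.7407
5 25 load 0.0000
6 30 source 0.2469

Γ_L=-1.000000, Γ_S=-0.333333; launch V₁=10·50/75=6.666667
k=0 src: V=6.6667
k=1 load: inc=6.666667, refl=6.666667·-1.000000=-6.6667; V=0.000000+6.666667+-6.666667=0.0000
k=2 src: inc=-6.666667, refl=-6.666667·-0.333333=2.2222; V=6.666667+-6.666667+2.222222=2.2222
k=3 load: inc=2.222222, refl=2.222222·-1.000000=-2.2222; V=0.000000+2.222222+-2.222222=0.0000
k=4 src: inc=-2.222222, refl=-2.222222·-0.333333=0.7407; V=2.222222+-2.222222+0.740741=0.7407
k=5 load: inc=0.740741, refl=0.740741·-1.000000=-0.7407; V=0.000000+0.740741+-0.740741=0.0000
k=6 src: inc=-0.740741, refl=-0.740741·-0.333333=0.2469; V=0.740741+-0.740741+0.246914=0.2469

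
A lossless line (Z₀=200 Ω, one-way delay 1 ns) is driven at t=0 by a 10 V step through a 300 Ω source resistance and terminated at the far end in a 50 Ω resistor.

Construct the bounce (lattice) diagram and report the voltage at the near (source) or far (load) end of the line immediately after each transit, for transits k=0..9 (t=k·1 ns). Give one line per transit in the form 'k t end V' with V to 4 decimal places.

0 0 source 4.0000
1 1 load 1.6000
2 2 source 1.1200
3 3 load 1.4080
4 4 source 1.4656
5 5 load 1.4310
6 6 source 1.4241
7 7 load 1.4283
8 8 source 1.4291
9 9 load 1.4286

Γ_L=-0.600000, Γ_S=0.200000; launch V₁=10·200/500=4.000000
k=0 src: V=4.0000
k=1 load: inc=4.000000, refl=4.000000·-0.600000=-2.4000; V=0.000000+4.000000+-2.400000=1.6000
k=2 src: inc=-2.400000, refl=-2.400000·0.200000=-0.4800; V=4.000000+-2.400000+-0.480000=1.1200
k=3 load: inc=-0.480000, refl=-0.480000·-0.600000=0.2880; V=1.600000+-0.480000+0.288000=1.4080
k=4 src: inc=0.288000, refl=0.288000·0.200000=0.0576; V=1.120000+0.288000+0.057600=1.4656
k=5 load: inc=0.057600, refl=0.057600·-0.600000=-0.0346; V=1.408000+0.057600+-0.034560=1.4310
k=6 src: inc=-0.034560, refl=-0.034560·0.200000=-0.0069; V=1.465600+-0.034560+-0.006912=1.4241
k=7 load: inc=-0.006912, refl=-0.006912·-0.600000=0.0041; V=1.431040+-0.006912+0.004147=1.4283
k=8 src: inc=0.004147, refl=0.004147·0.200000=0.0008; V=1.424128+0.004147+0.000829=1.4291
k=9 load: inc=0.000829, refl=0.000829·-0.600000=-0.0005; V=1.428275+0.000829+-0.000498=1.4286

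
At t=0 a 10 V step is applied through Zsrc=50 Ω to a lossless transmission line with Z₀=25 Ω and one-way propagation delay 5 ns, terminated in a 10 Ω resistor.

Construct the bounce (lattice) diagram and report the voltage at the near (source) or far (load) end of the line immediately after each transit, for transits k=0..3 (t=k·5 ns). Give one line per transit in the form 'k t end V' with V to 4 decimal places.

0 0 source 3.3333
1 5 load 1.9048
2 10 source 1.4286
3 15 load 1.6327

Γ_L=-0.428571, Γ_S=0.333333; launch V₁=10·25/75=3.333333
k=0 src: V=3.3333
k=1 load: inc=3.333333, refl=3.333333·-0.428571=-1.4286; V=0.000000+3.333333+-1.428571=1.9048
k=2 src: inc=-1.428571, refl=-1.428571·0.333333=-0.4762; V=3.333333+-1.428571+-0.476190=1.4286
k=3 load: inc=-0.476190, refl=-0.476190·-0.428571=0.2041; V=1.904762+-0.476190+0.204082=1.6327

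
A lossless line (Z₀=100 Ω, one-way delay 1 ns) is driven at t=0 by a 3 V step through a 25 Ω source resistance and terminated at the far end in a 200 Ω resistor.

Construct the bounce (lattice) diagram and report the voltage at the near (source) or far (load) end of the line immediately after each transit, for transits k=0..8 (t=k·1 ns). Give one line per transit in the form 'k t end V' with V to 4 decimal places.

0 0 source 2.4000
1 1 load 3.2000
2 2 source 2.7200
3 3 load 2.5600
4 4 source 2.6560
5 5 load 2.6880
6 6 source 2.6688
7 7 load 2.6624
8 8 source 2.6662

Γ_L=0.333333, Γ_S=-0.600000; launch V₁=3·100/125=2.400000
k=0 src: V=2.4000
k=1 load: inc=2.400000, refl=2.400000·0.333333=0.8000; V=0.000000+2.400000+0.800000=3.2000
k=2 src: inc=0.800000, refl=0.800000·-0.600000=-0.4800; V=2.400000+0.800000+-0.480000=2.7200
k=3 load: inc=-0.480000, refl=-0.480000·0.333333=-0.1600; V=3.200000+-0.480000+-0.160000=2.5600
k=4 src: inc=-0.160000, refl=-0.160000·-0.600000=0.0960; V=2.720000+-0.160000+0.096000=2.6560
k=5 load: inc=0.096000, refl=0.096000·0.333333=0.0320; V=2.560000+0.096000+0.032000=2.6880
k=6 src: inc=0.032000, refl=0.032000·-0.600000=-0.0192; V=2.656000+0.032000+-0.019200=2.6688
k=7 load: inc=-0.019200, refl=-0.019200·0.333333=-0.0064; V=2.688000+-0.019200+-0.006400=2.6624
k=8 src: inc=-0.006400, refl=-0.006400·-0.600000=0.0038; V=2.668800+-0.006400+0.003840=2.6662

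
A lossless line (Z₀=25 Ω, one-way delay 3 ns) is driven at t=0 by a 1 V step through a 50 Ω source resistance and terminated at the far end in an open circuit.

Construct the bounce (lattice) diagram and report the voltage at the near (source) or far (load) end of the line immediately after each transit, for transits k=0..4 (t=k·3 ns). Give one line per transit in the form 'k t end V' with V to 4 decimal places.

0 0 source 0.3333
1 3 load 0.6667
2 6 source 0.7778
3 9 load 0.8889
4 12 source 0.9259

Γ_L=1.000000, Γ_S=0.333333; launch V₁=1·25/75=0.333333
k=0 src: V=0.3333
k=1 load: inc=0.333333, refl=0.333333·1.000000=0.3333; V=0.000000+0.333333+0.333333=0.6667
k=2 src: inc=0.333333, refl=0.333333·0.333333=0.1111; V=0.333333+0.333333+0.111111=0.7778
k=3 load: inc=0.111111, refl=0.111111·1.000000=0.1111; V=0.666667+0.111111+0.111111=0.8889
k=4 src: inc=0.111111, refl=0.111111·0.333333=0.0370; V=0.777778+0.111111+0.037037=0.9259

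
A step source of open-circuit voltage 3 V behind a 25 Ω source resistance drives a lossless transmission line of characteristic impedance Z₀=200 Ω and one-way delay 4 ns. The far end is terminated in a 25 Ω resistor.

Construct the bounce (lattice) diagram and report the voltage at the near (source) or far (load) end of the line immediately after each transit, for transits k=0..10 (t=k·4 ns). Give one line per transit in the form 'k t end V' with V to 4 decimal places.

Γ_L=-0.777778, Γ_S=-0.777778; launch V₁=3·200/225=2.666667
k=0 src: V=2.6667
k=1 load: inc=2.666667, refl=2.666667·-0.777778=-2.0741; V=0.000000+2.666667+-2.074074=0.5926
k=2 src: inc=-2.074074, refl=-2.074074·-0.777778=1.6132; V=2.666667+-2.074074+1.613169=2.2058
k=3 load: inc=1.613169, refl=1.613169·-0.777778=-1.2547; V=0.592593+1.613169+-1.254687=0.9511
k=4 src: inc=-1.254687, refl=-1.254687·-0.777778=0.9759; V=2.205761+-1.254687+0.975867=1.9269
k=5 load: inc=0.975867, refl=0.975867·-0.777778=-0.7590; V=0.951075+0.975867+-0.759008=1.1679
k=6 src: inc=-0.759008, refl=-0.759008·-0.777778=0.5903; V=1.926942+-0.759008+0.590340=1.7583
k=7 load: inc=0.590340, refl=0.590340·-0.777778=-0.4592; V=1.167934+0.590340+-0.459153=1.2991
k=8 src: inc=-0.459153, refl=-0.459153·-0.777778=0.3571; V=1.758274+-0.459153+0.357119=1.6562
k=9 load: inc=0.357119, refl=0.357119·-0.777778=-0.2778; V=1.299121+0.357119+-0.277759=1.3785
k=10 src: inc=-0.277759, refl=-0.277759·-0.777778=0.2160; V=1.656240+-0.277759+0.216035=1.5945

0 0 source 2.6667
1 4 load 0.5926
2 8 source 2.2058
3 12 load 0.9511
4 16 source 1.9269
5 20 load 1.1679
6 24 source 1.7583
7 28 load 1.2991
8 32 source 1.6562
9 36 load 1.3785
10 40 source 1.5945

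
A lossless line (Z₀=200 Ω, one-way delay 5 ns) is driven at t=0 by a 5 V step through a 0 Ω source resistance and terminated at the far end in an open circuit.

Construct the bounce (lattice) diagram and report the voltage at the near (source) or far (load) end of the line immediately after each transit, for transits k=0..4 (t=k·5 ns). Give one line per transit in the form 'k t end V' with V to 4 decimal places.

Γ_L=1.000000, Γ_S=-1.000000; launch V₁=5·200/200=5.000000
k=0 src: V=5.0000
k=1 load: inc=5.000000, refl=5.000000·1.000000=5.0000; V=0.000000+5.000000+5.000000=10.0000
k=2 src: inc=5.000000, refl=5.000000·-1.000000=-5.0000; V=5.000000+5.000000+-5.000000=5.0000
k=3 load: inc=-5.000000, refl=-5.000000·1.000000=-5.0000; V=10.000000+-5.000000+-5.000000=0.0000
k=4 src: inc=-5.000000, refl=-5.000000·-1.000000=5.0000; V=5.000000+-5.000000+5.000000=5.0000

0 0 source 5.0000
1 5 load 10.0000
2 10 source 5.0000
3 15 load 0.0000
4 20 source 5.0000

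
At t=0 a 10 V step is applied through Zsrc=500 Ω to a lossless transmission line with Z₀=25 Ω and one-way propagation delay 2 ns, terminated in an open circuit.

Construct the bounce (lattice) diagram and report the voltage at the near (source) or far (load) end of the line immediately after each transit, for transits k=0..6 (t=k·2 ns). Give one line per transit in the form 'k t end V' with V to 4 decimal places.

Γ_L=1.000000, Γ_S=0.904762; launch V₁=10·25/525=0.476190
k=0 src: V=0.4762
k=1 load: inc=0.476190, refl=0.476190·1.000000=0.4762; V=0.000000+0.476190+0.476190=0.9524
k=2 src: inc=0.476190, refl=0.476190·0.904762=0.4308; V=0.476190+0.476190+0.430839=1.3832
k=3 load: inc=0.430839, refl=0.430839·1.000000=0.4308; V=0.952381+0.430839+0.430839=1.8141
k=4 src: inc=0.430839, refl=0.430839·0.904762=0.3898; V=1.383220+0.430839+0.389807=2.2039
k=5 load: inc=0.389807, refl=0.389807·1.000000=0.3898; V=1.814059+0.389807+0.389807=2.5937
k=6 src: inc=0.389807, refl=0.389807·0.904762=0.3527; V=2.203866+0.389807+0.352682=2.9464

0 0 source 0.4762
1 2 load 0.9524
2 4 source 1.3832
3 6 load 1.8141
4 8 source 2.2039
5 10 load 2.5937
6 12 source 2.9464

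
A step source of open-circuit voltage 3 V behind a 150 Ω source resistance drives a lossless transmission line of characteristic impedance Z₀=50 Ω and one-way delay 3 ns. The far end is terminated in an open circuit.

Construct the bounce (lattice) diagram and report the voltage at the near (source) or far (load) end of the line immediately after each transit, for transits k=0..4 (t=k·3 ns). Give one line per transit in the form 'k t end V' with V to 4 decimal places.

0 0 source 0.7500
1 3 load 1.5000
2 6 source 1.8750
3 9 load 2.2500
4 12 source 2.4375

Γ_L=1.000000, Γ_S=0.500000; launch V₁=3·50/200=0.750000
k=0 src: V=0.7500
k=1 load: inc=0.750000, refl=0.750000·1.000000=0.7500; V=0.000000+0.750000+0.750000=1.5000
k=2 src: inc=0.750000, refl=0.750000·0.500000=0.3750; V=0.750000+0.750000+0.375000=1.8750
k=3 load: inc=0.375000, refl=0.375000·1.000000=0.3750; V=1.500000+0.375000+0.375000=2.2500
k=4 src: inc=0.375000, refl=0.375000·0.500000=0.1875; V=1.875000+0.375000+0.187500=2.4375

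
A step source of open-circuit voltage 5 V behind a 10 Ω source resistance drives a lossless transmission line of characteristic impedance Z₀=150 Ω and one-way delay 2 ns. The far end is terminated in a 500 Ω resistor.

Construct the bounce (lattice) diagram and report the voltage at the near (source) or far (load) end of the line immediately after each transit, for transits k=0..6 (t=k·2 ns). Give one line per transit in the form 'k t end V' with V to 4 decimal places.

Γ_L=0.538462, Γ_S=-0.875000; launch V₁=5·150/160=4.687500
k=0 src: V=4.6875
k=1 load: inc=4.687500, refl=4.687500·0.538462=2.5240; V=0.000000+4.687500+2.524038=7.2115
k=2 src: inc=2.524038, refl=2.524038·-0.875000=-2.2085; V=4.687500+2.524038+-2.208534=5.0030
k=3 load: inc=-2.208534, refl=-2.208534·0.538462=-1.1892; V=7.211538+-2.208534+-1.189210=3.8138
k=4 src: inc=-1.189210, refl=-1.189210·-0.875000=1.0406; V=5.003005+-1.189210+1.040559=4.8544
k=5 load: inc=1.040559, refl=1.040559·0.538462=0.5603; V=3.813794+1.040559+0.560301=5.4147
k=6 src: inc=0.560301, refl=0.560301·-0.875000=-0.4903; V=4.854354+0.560301+-0.490263=4.9244

0 0 source 4.6875
1 2 load 7.2115
2 4 source 5.0030
3 6 load 3.8138
4 8 source 4.8544
5 10 load 5.4147
6 12 source 4.9244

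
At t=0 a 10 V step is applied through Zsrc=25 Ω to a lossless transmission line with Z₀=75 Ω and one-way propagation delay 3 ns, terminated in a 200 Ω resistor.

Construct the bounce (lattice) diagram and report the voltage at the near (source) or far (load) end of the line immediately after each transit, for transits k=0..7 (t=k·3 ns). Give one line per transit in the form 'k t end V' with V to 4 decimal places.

Γ_L=0.454545, Γ_S=-0.500000; launch V₁=10·75/100=7.500000
k=0 src: V=7.5000
k=1 load: inc=7.500000, refl=7.500000·0.454545=3.4091; V=0.000000+7.500000+3.409091=10.9091
k=2 src: inc=3.409091, refl=3.409091·-0.500000=-1.7045; V=7.500000+3.409091+-1.704545=9.2045
k=3 load: inc=-1.704545, refl=-1.704545·0.454545=-0.7748; V=10.909091+-1.704545+-0.774793=8.4298
k=4 src: inc=-0.774793, refl=-0.774793·-0.500000=0.3874; V=9.204545+-0.774793+0.387397=8.8171
k=5 load: inc=0.387397, refl=0.387397·0.454545=0.1761; V=8.429752+0.387397+0.176089=8.9932
k=6 src: inc=0.176089, refl=0.176089·-0.500000=-0.0880; V=8.817149+0.176089+-0.088045=8.9052
k=7 load: inc=-0.088045, refl=-0.088045·0.454545=-0.0400; V=8.993238+-0.088045+-0.040020=8.8652

0 0 source 7.5000
1 3 load 10.9091
2 6 source 9.2045
3 9 load 8.4298
4 12 source 8.8171
5 15 load 8.9932
6 18 source 8.9052
7 21 load 8.8652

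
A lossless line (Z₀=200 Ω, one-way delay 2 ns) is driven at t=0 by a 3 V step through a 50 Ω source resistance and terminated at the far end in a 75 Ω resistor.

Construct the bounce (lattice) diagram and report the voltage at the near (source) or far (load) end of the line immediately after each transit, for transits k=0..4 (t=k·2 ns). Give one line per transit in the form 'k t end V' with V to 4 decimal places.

0 0 source 2.4000
1 2 load 1.3091
2 4 source 1.9636
3 6 load 1.6661
4 8 source 1.8446

Γ_L=-0.454545, Γ_S=-0.600000; launch V₁=3·200/250=2.400000
k=0 src: V=2.4000
k=1 load: inc=2.400000, refl=2.400000·-0.454545=-1.0909; V=0.000000+2.400000+-1.090909=1.3091
k=2 src: inc=-1.090909, refl=-1.090909·-0.600000=0.6545; V=2.400000+-1.090909+0.654545=1.9636
k=3 load: inc=0.654545, refl=0.654545·-0.454545=-0.2975; V=1.309091+0.654545+-0.297521=1.6661
k=4 src: inc=-0.297521, refl=-0.297521·-0.600000=0.1785; V=1.963636+-0.297521+0.178512=1.8446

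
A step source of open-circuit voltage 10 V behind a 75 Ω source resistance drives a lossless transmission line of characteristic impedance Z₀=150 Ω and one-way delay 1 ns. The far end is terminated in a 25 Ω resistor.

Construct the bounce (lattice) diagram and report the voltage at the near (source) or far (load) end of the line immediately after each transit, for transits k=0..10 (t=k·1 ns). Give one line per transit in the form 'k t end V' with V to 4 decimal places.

Γ_L=-0.714286, Γ_S=-0.333333; launch V₁=10·150/225=6.666667
k=0 src: V=6.6667
k=1 load: inc=6.666667, refl=6.666667·-0.714286=-4.7619; V=0.000000+6.666667+-4.761905=1.9048
k=2 src: inc=-4.761905, refl=-4.761905·-0.333333=1.5873; V=6.666667+-4.761905+1.587302=3.4921
k=3 load: inc=1.587302, refl=1.587302·-0.714286=-1.1338; V=1.904762+1.587302+-1.133787=2.3583
k=4 src: inc=-1.133787, refl=-1.133787·-0.333333=0.3779; V=3.492063+-1.133787+0.377929=2.7362
k=5 load: inc=0.377929, refl=0.377929·-0.714286=-0.2699; V=2.358277+0.377929+-0.269949=2.4663
k=6 src: inc=-0.269949, refl=-0.269949·-0.333333=0.0900; V=2.736206+-0.269949+0.089983=2.5562
k=7 load: inc=0.089983, refl=0.089983·-0.714286=-0.0643; V=2.466256+0.089983+-0.064274=2.4920
k=8 src: inc=-0.064274, refl=-0.064274·-0.333333=0.0214; V=2.556239+-0.064274+0.021425=2.5134
k=9 load: inc=0.021425, refl=0.021425·-0.714286=-0.0153; V=2.491966+0.021425+-0.015303=2.4981
k=10 src: inc=-0.015303, refl=-0.015303·-0.333333=0.0051; V=2.513390+-0.015303+0.005101=2.5032

0 0 source 6.6667
1 1 load 1.9048
2 2 source 3.4921
3 3 load 2.3583
4 4 source 2.7362
5 5 load 2.4663
6 6 source 2.5562
7 7 load 2.4920
8 8 source 2.5134
9 9 load 2.4981
10 10 source 2.5032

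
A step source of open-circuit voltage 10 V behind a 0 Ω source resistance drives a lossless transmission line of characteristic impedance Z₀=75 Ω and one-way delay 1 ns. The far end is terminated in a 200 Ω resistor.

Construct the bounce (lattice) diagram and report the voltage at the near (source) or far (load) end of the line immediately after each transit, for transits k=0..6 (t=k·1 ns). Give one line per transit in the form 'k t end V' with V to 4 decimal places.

0 0 source 10.0000
1 1 load 14.5455
2 2 source 10.0000
3 3 load 7.9339
4 4 source 10.0000
5 5 load 10.9391
6 6 source 10.0000

Γ_L=0.454545, Γ_S=-1.000000; launch V₁=10·75/75=10.000000
k=0 src: V=10.0000
k=1 load: inc=10.000000, refl=10.000000·0.454545=4.5455; V=0.000000+10.000000+4.545455=14.5455
k=2 src: inc=4.545455, refl=4.545455·-1.000000=-4.5455; V=10.000000+4.545455+-4.545455=10.0000
k=3 load: inc=-4.545455, refl=-4.545455·0.454545=-2.0661; V=14.545455+-4.545455+-2.066116=7.9339
k=4 src: inc=-2.066116, refl=-2.066116·-1.000000=2.0661; V=10.000000+-2.066116+2.066116=10.0000
k=5 load: inc=2.066116, refl=2.066116·0.454545=0.9391; V=7.933884+2.066116+0.939144=10.9391
k=6 src: inc=0.939144, refl=0.939144·-1.000000=-0.9391; V=10.000000+0.939144+-0.939144=10.0000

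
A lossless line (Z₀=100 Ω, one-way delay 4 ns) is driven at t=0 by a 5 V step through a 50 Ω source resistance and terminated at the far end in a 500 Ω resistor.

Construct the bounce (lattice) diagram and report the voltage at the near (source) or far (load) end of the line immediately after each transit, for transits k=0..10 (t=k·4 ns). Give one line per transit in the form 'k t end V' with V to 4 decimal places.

Γ_L=0.666667, Γ_S=-0.333333; launch V₁=5·100/150=3.333333
k=0 src: V=3.3333
k=1 load: inc=3.333333, refl=3.333333·0.666667=2.2222; V=0.000000+3.333333+2.222222=5.5556
k=2 src: inc=2.222222, refl=2.222222·-0.333333=-0.7407; V=3.333333+2.222222+-0.740741=4.8148
k=3 load: inc=-0.740741, refl=-0.740741·0.666667=-0.4938; V=5.555556+-0.740741+-0.493827=4.3210
k=4 src: inc=-0.493827, refl=-0.493827·-0.333333=0.1646; V=4.814815+-0.493827+0.164609=4.4856
k=5 load: inc=0.164609, refl=0.164609·0.666667=0.1097; V=4.320988+0.164609+0.109739=4.5953
k=6 src: inc=0.109739, refl=0.109739·-0.333333=-0.0366; V=4.485597+0.109739+-0.036580=4.5588
k=7 load: inc=-0.036580, refl=-0.036580·0.666667=-0.0244; V=4.595336+-0.036580+-0.024387=4.5344
k=8 src: inc=-0.024387, refl=-0.024387·-0.333333=0.0081; V=4.558756+-0.024387+0.008129=4.5425
k=9 load: inc=0.008129, refl=0.008129·0.666667=0.0054; V=4.534370+0.008129+0.005419=4.5479
k=10 src: inc=0.005419, refl=0.005419·-0.333333=-0.0018; V=4.542499+0.005419+-0.001806=4.5461

0 0 source 3.3333
1 4 load 5.5556
2 8 source 4.8148
3 12 load 4.3210
4 16 source 4.4856
5 20 load 4.5953
6 24 source 4.5588
7 28 load 4.5344
8 32 source 4.5425
9 36 load 4.5479
10 40 source 4.5461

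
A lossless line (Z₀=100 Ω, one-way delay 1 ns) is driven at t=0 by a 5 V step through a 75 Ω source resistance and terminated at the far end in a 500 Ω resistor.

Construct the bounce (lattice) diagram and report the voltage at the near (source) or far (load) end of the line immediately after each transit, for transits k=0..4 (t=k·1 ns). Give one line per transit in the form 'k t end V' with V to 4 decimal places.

0 0 source 2.8571
1 1 load 4.7619
2 2 source 4.4898
3 3 load 4.3084
4 4 source 4.3343

Γ_L=0.666667, Γ_S=-0.142857; launch V₁=5·100/175=2.857143
k=0 src: V=2.8571
k=1 load: inc=2.857143, refl=2.857143·0.666667=1.9048; V=0.000000+2.857143+1.904762=4.7619
k=2 src: inc=1.904762, refl=1.904762·-0.142857=-0.2721; V=2.857143+1.904762+-0.272109=4.4898
k=3 load: inc=-0.272109, refl=-0.272109·0.666667=-0.1814; V=4.761905+-0.272109+-0.181406=4.3084
k=4 src: inc=-0.181406, refl=-0.181406·-0.142857=0.0259; V=4.489796+-0.181406+0.025915=4.3343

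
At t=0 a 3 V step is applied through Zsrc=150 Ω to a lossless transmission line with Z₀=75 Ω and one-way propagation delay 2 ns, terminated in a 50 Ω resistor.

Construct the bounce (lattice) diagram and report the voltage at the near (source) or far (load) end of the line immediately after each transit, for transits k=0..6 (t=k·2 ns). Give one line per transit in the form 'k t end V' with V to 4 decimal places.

Γ_L=-0.200000, Γ_S=0.333333; launch V₁=3·75/225=1.000000
k=0 src: V=1.0000
k=1 load: inc=1.000000, refl=1.000000·-0.200000=-0.2000; V=0.000000+1.000000+-0.200000=0.8000
k=2 src: inc=-0.200000, refl=-0.200000·0.333333=-0.0667; V=1.000000+-0.200000+-0.066667=0.7333
k=3 load: inc=-0.066667, refl=-0.066667·-0.200000=0.0133; V=0.800000+-0.066667+0.013333=0.7467
k=4 src: inc=0.013333, refl=0.013333·0.333333=0.0044; V=0.733333+0.013333+0.004444=0.7511
k=5 load: inc=0.004444, refl=0.004444·-0.200000=-0.0009; V=0.746667+0.004444+-0.000889=0.7502
k=6 src: inc=-0.000889, refl=-0.000889·0.333333=-0.0003; V=0.751111+-0.000889+-0.000296=0.7499

0 0 source 1.0000
1 2 load 0.8000
2 4 source 0.7333
3 6 load 0.7467
4 8 source 0.7511
5 10 load 0.7502
6 12 source 0.7499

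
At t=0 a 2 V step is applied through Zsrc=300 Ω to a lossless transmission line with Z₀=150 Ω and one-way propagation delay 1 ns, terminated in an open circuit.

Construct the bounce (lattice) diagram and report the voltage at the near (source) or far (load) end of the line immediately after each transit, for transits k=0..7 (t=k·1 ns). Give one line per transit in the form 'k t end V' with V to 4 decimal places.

0 0 source 0.6667
1 1 load 1.3333
2 2 source 1.5556
3 3 load 1.7778
4 4 source 1.8519
5 5 load 1.9259
6 6 source 1.9506
7 7 load 1.9753

Γ_L=1.000000, Γ_S=0.333333; launch V₁=2·150/450=0.666667
k=0 src: V=0.6667
k=1 load: inc=0.666667, refl=0.666667·1.000000=0.6667; V=0.000000+0.666667+0.666667=1.3333
k=2 src: inc=0.666667, refl=0.666667·0.333333=0.2222; V=0.666667+0.666667+0.222222=1.5556
k=3 load: inc=0.222222, refl=0.222222·1.000000=0.2222; V=1.333333+0.222222+0.222222=1.7778
k=4 src: inc=0.222222, refl=0.222222·0.333333=0.0741; V=1.555556+0.222222+0.074074=1.8519
k=5 load: inc=0.074074, refl=0.074074·1.000000=0.0741; V=1.777778+0.074074+0.074074=1.9259
k=6 src: inc=0.074074, refl=0.074074·0.333333=0.0247; V=1.851852+0.074074+0.024691=1.9506
k=7 load: inc=0.024691, refl=0.024691·1.000000=0.0247; V=1.925926+0.024691+0.024691=1.9753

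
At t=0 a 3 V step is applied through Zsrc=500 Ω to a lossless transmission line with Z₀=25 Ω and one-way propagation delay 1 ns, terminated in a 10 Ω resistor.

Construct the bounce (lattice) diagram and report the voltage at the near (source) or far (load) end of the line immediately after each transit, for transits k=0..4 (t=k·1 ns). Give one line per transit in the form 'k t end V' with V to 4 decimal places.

0 0 source 0.1429
1 1 load 0.0816
2 2 source 0.0262
3 3 load 0.0500
4 4 source 0.0715

Γ_L=-0.428571, Γ_S=0.904762; launch V₁=3·25/525=0.142857
k=0 src: V=0.1429
k=1 load: inc=0.142857, refl=0.142857·-0.428571=-0.0612; V=0.000000+0.142857+-0.061224=0.0816
k=2 src: inc=-0.061224, refl=-0.061224·0.904762=-0.0554; V=0.142857+-0.061224+-0.055394=0.0262
k=3 load: inc=-0.055394, refl=-0.055394·-0.428571=0.0237; V=0.081633+-0.055394+0.023740=0.0500
k=4 src: inc=0.023740, refl=0.023740·0.904762=0.0215; V=0.026239+0.023740+0.021479=0.0715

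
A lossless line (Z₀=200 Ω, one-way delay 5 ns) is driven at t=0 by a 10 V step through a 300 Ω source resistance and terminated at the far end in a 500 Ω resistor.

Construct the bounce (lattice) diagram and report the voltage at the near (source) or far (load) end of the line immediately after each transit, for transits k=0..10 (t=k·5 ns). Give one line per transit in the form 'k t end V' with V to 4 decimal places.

0 0 source 4.0000
1 5 load 5.7143
2 10 source 6.0571
3 15 load 6.2041
4 20 source 6.2335
5 25 load 6.2461
6 30 source 6.2486
7 35 load 6.2497
8 40 source 6.2499
9 45 load 6.2500
10 50 source 6.2500

Γ_L=0.428571, Γ_S=0.200000; launch V₁=10·200/500=4.000000
k=0 src: V=4.0000
k=1 load: inc=4.000000, refl=4.000000·0.428571=1.7143; V=0.000000+4.000000+1.714286=5.7143
k=2 src: inc=1.714286, refl=1.714286·0.200000=0.3429; V=4.000000+1.714286+0.342857=6.0571
k=3 load: inc=0.342857, refl=0.342857·0.428571=0.1469; V=5.714286+0.342857+0.146939=6.2041
k=4 src: inc=0.146939, refl=0.146939·0.200000=0.0294; V=6.057143+0.146939+0.029388=6.2335
k=5 load: inc=0.029388, refl=0.029388·0.428571=0.0126; V=6.204082+0.029388+0.012595=6.2461
k=6 src: inc=0.012595, refl=0.012595·0.200000=0.0025; V=6.233469+0.012595+0.002519=6.2486
k=7 load: inc=0.002519, refl=0.002519·0.428571=0.0011; V=6.246064+0.002519+0.001080=6.2497
k=8 src: inc=0.001080, refl=0.001080·0.200000=0.0002; V=6.248583+0.001080+0.000216=6.2499
k=9 load: inc=0.000216, refl=0.000216·0.428571=0.0001; V=6.249663+0.000216+0.000093=6.2500
k=10 src: inc=0.000093, refl=0.000093·0.200000=0.0000; V=6.249879+0.000093+0.000019=6.2500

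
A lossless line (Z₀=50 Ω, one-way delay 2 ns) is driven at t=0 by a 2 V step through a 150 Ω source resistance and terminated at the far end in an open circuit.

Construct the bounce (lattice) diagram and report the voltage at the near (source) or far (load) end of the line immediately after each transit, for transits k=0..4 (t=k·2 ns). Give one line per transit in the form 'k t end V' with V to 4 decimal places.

0 0 source 0.5000
1 2 load 1.0000
2 4 source 1.2500
3 6 load 1.5000
4 8 source 1.6250

Γ_L=1.000000, Γ_S=0.500000; launch V₁=2·50/200=0.500000
k=0 src: V=0.5000
k=1 load: inc=0.500000, refl=0.500000·1.000000=0.5000; V=0.000000+0.500000+0.500000=1.0000
k=2 src: inc=0.500000, refl=0.500000·0.500000=0.2500; V=0.500000+0.500000+0.250000=1.2500
k=3 load: inc=0.250000, refl=0.250000·1.000000=0.2500; V=1.000000+0.250000+0.250000=1.5000
k=4 src: inc=0.250000, refl=0.250000·0.500000=0.1250; V=1.250000+0.250000+0.125000=1.6250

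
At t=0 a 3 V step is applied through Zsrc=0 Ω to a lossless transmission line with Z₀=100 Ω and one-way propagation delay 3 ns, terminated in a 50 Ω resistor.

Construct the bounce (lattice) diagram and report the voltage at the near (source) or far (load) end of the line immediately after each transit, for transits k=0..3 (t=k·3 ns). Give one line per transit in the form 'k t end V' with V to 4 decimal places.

0 0 source 3.0000
1 3 load 2.0000
2 6 source 3.0000
3 9 load 2.6667

Γ_L=-0.333333, Γ_S=-1.000000; launch V₁=3·100/100=3.000000
k=0 src: V=3.0000
k=1 load: inc=3.000000, refl=3.000000·-0.333333=-1.0000; V=0.000000+3.000000+-1.000000=2.0000
k=2 src: inc=-1.000000, refl=-1.000000·-1.000000=1.0000; V=3.000000+-1.000000+1.000000=3.0000
k=3 load: inc=1.000000, refl=1.000000·-0.333333=-0.3333; V=2.000000+1.000000+-0.333333=2.6667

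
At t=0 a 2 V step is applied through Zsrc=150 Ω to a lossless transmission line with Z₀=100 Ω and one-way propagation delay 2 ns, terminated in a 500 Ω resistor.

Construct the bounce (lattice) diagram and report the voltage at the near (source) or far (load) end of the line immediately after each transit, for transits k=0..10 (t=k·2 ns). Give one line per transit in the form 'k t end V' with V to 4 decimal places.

Γ_L=0.666667, Γ_S=0.200000; launch V₁=2·100/250=0.800000
k=0 src: V=0.8000
k=1 load: inc=0.800000, refl=0.800000·0.666667=0.5333; V=0.000000+0.800000+0.533333=1.3333
k=2 src: inc=0.533333, refl=0.533333·0.200000=0.1067; V=0.800000+0.533333+0.106667=1.4400
k=3 load: inc=0.106667, refl=0.106667·0.666667=0.0711; V=1.333333+0.106667+0.071111=1.5111
k=4 src: inc=0.071111, refl=0.071111·0.200000=0.0142; V=1.440000+0.071111+0.014222=1.5253
k=5 load: inc=0.014222, refl=0.014222·0.666667=0.0095; V=1.511111+0.014222+0.009481=1.5348
k=6 src: inc=0.009481, refl=0.009481·0.200000=0.0019; V=1.525333+0.009481+0.001896=1.5367
k=7 load: inc=0.001896, refl=0.001896·0.666667=0.0013; V=1.534815+0.001896+0.001264=1.5380
k=8 src: inc=0.001264, refl=0.001264·0.200000=0.0003; V=1.536711+0.001264+0.000253=1.5382
k=9 load: inc=0.000253, refl=0.000253·0.666667=0.0002; V=1.537975+0.000253+0.000169=1.5384
k=10 src: inc=0.000169, refl=0.000169·0.200000=0.0000; V=1.538228+0.000169+0.000034=1.5384

0 0 source 0.8000
1 2 load 1.3333
2 4 source 1.4400
3 6 load 1.5111
4 8 source 1.5253
5 10 load 1.5348
6 12 source 1.5367
7 14 load 1.5380
8 16 source 1.5382
9 18 load 1.5384
10 20 source 1.5384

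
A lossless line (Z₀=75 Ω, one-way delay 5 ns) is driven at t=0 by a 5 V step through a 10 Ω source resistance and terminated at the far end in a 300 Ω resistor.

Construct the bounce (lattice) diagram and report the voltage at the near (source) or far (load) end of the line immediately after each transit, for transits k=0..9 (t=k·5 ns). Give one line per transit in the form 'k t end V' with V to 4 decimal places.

Γ_L=0.600000, Γ_S=-0.764706; launch V₁=5·75/85=4.411765
k=0 src: V=4.4118
k=1 load: inc=4.411765, refl=4.411765·0.600000=2.6471; V=0.000000+4.411765+2.647059=7.0588
k=2 src: inc=2.647059, refl=2.647059·-0.764706=-2.0242; V=4.411765+2.647059+-2.024221=5.0346
k=3 load: inc=-2.024221, refl=-2.024221·0.600000=-1.2145; V=7.058824+-2.024221+-1.214533=3.8201
k=4 src: inc=-1.214533, refl=-1.214533·-0.764706=0.9288; V=5.034602+-1.214533+0.928760=4.7488
k=5 load: inc=0.928760, refl=0.928760·0.600000=0.5573; V=3.820069+0.928760+0.557256=5.3061
k=6 src: inc=0.557256, refl=0.557256·-0.764706=-0.4261; V=4.748830+0.557256+-0.426137=4.8799
k=7 load: inc=-0.426137, refl=-0.426137·0.600000=-0.2557; V=5.306086+-0.426137+-0.255682=4.6243
k=8 src: inc=-0.255682, refl=-0.255682·-0.764706=0.1955; V=4.879949+-0.255682+0.195522=4.8198
k=9 load: inc=0.195522, refl=0.195522·0.600000=0.1173; V=4.624266+0.195522+0.117313=4.9371

0 0 source 4.4118
1 5 load 7.0588
2 10 source 5.0346
3 15 load 3.8201
4 20 source 4.7488
5 25 load 5.3061
6 30 source 4.8799
7 35 load 4.6243
8 40 source 4.8198
9 45 load 4.9371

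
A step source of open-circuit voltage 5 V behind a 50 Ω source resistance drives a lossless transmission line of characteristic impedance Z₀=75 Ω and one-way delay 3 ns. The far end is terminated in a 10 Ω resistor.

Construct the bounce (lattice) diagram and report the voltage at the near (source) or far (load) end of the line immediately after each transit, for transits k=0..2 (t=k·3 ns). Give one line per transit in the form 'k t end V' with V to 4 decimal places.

0 0 source 3.0000
1 3 load 0.7059
2 6 source 1.1647

Γ_L=-0.764706, Γ_S=-0.200000; launch V₁=5·75/125=3.000000
k=0 src: V=3.0000
k=1 load: inc=3.000000, refl=3.000000·-0.764706=-2.2941; V=0.000000+3.000000+-2.294118=0.7059
k=2 src: inc=-2.294118, refl=-2.294118·-0.200000=0.4588; V=3.000000+-2.294118+0.458824=1.1647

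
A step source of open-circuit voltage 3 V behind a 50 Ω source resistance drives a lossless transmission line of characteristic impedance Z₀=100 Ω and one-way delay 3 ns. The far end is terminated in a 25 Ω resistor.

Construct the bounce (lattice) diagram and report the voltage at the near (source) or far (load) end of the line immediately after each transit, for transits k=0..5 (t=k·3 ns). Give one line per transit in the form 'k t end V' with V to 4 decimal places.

Γ_L=-0.600000, Γ_S=-0.333333; launch V₁=3·100/150=2.000000
k=0 src: V=2.0000
k=1 load: inc=2.000000, refl=2.000000·-0.600000=-1.2000; V=0.000000+2.000000+-1.200000=0.8000
k=2 src: inc=-1.200000, refl=-1.200000·-0.333333=0.4000; V=2.000000+-1.200000+0.400000=1.2000
k=3 load: inc=0.400000, refl=0.400000·-0.600000=-0.2400; V=0.800000+0.400000+-0.240000=0.9600
k=4 src: inc=-0.240000, refl=-0.240000·-0.333333=0.0800; V=1.200000+-0.240000+0.080000=1.0400
k=5 load: inc=0.080000, refl=0.080000·-0.600000=-0.0480; V=0.960000+0.080000+-0.048000=0.9920

0 0 source 2.0000
1 3 load 0.8000
2 6 source 1.2000
3 9 load 0.9600
4 12 source 1.0400
5 15 load 0.9920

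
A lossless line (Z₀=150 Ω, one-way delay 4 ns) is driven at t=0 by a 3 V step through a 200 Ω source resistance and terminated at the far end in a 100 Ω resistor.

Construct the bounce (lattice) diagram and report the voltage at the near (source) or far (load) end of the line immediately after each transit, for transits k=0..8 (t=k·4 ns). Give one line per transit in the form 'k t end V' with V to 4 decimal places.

Γ_L=-0.200000, Γ_S=0.142857; launch V₁=3·150/350=1.285714
k=0 src: V=1.2857
k=1 load: inc=1.285714, refl=1.285714·-0.200000=-0.2571; V=0.000000+1.285714+-0.257143=1.0286
k=2 src: inc=-0.257143, refl=-0.257143·0.142857=-0.0367; V=1.285714+-0.257143+-0.036735=0.9918
k=3 load: inc=-0.036735, refl=-0.036735·-0.200000=0.0073; V=1.028571+-0.036735+0.007347=0.9992
k=4 src: inc=0.007347, refl=0.007347·0.142857=0.0010; V=0.991837+0.007347+0.001050=1.0002
k=5 load: inc=0.001050, refl=0.001050·-0.200000=-0.0002; V=0.999184+0.001050+-0.000210=1.0000
k=6 src: inc=-0.000210, refl=-0.000210·0.142857=-0.0000; V=1.000233+-0.000210+-0.000030=1.0000
k=7 load: inc=-0.000030, refl=-0.000030·-0.200000=0.0000; V=1.000023+-0.000030+0.000006=1.0000
k=8 src: inc=0.000006, refl=0.000006·0.142857=0.0000; V=0.999993+0.000006+0.000001=1.0000

0 0 source 1.2857
1 4 load 1.0286
2 8 source 0.9918
3 12 load 0.9992
4 16 source 1.0002
5 20 load 1.0000
6 24 source 1.0000
7 28 load 1.0000
8 32 source 1.0000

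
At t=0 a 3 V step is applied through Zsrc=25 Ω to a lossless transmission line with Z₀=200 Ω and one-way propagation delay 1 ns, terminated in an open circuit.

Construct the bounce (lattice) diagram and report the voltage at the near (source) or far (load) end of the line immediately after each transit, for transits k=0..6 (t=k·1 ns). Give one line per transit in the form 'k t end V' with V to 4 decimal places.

Γ_L=1.000000, Γ_S=-0.777778; launch V₁=3·200/225=2.666667
k=0 src: V=2.6667
k=1 load: inc=2.666667, refl=2.666667·1.000000=2.6667; V=0.000000+2.666667+2.666667=5.3333
k=2 src: inc=2.666667, refl=2.666667·-0.777778=-2.0741; V=2.666667+2.666667+-2.074074=3.2593
k=3 load: inc=-2.074074, refl=-2.074074·1.000000=-2.0741; V=5.333333+-2.074074+-2.074074=1.1852
k=4 src: inc=-2.074074, refl=-2.074074·-0.777778=1.6132; V=3.259259+-2.074074+1.613169=2.7984
k=5 load: inc=1.613169, refl=1.613169·1.000000=1.6132; V=1.185185+1.613169+1.613169=4.4115
k=6 src: inc=1.613169, refl=1.613169·-0.777778=-1.2547; V=2.798354+1.613169+-1.254687=3.1568

0 0 source 2.6667
1 1 load 5.3333
2 2 source 3.2593
3 3 load 1.1852
4 4 source 2.7984
5 5 load 4.4115
6 6 source 3.1568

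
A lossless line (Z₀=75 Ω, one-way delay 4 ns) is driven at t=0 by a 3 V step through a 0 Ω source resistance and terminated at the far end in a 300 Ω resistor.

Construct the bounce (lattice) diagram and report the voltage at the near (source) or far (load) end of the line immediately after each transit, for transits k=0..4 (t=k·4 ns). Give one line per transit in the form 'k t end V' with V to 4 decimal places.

Γ_L=0.600000, Γ_S=-1.000000; launch V₁=3·75/75=3.000000
k=0 src: V=3.0000
k=1 load: inc=3.000000, refl=3.000000·0.600000=1.8000; V=0.000000+3.000000+1.800000=4.8000
k=2 src: inc=1.800000, refl=1.800000·-1.000000=-1.8000; V=3.000000+1.800000+-1.800000=3.0000
k=3 load: inc=-1.800000, refl=-1.800000·0.600000=-1.0800; V=4.800000+-1.800000+-1.080000=1.9200
k=4 src: inc=-1.080000, refl=-1.080000·-1.000000=1.0800; V=3.000000+-1.080000+1.080000=3.0000

0 0 source 3.0000
1 4 load 4.8000
2 8 source 3.0000
3 12 load 1.9200
4 16 source 3.0000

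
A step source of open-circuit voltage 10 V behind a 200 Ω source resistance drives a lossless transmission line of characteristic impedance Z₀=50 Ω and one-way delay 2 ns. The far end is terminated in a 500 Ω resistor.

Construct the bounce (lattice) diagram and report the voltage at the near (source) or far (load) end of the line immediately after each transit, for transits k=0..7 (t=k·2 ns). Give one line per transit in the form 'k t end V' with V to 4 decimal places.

0 0 source 2.0000
1 2 load 3.6364
2 4 source 4.6182
3 6 load 5.4215
4 8 source 5.9035
5 10 load 6.2978
6 12 source 6.5344
7 14 load 6.7280

Γ_L=0.818182, Γ_S=0.600000; launch V₁=10·50/250=2.000000
k=0 src: V=2.0000
k=1 load: inc=2.000000, refl=2.000000·0.818182=1.6364; V=0.000000+2.000000+1.636364=3.6364
k=2 src: inc=1.636364, refl=1.636364·0.600000=0.9818; V=2.000000+1.636364+0.981818=4.6182
k=3 load: inc=0.981818, refl=0.981818·0.818182=0.8033; V=3.636364+0.981818+0.803306=5.4215
k=4 src: inc=0.803306, refl=0.803306·0.600000=0.4820; V=4.618182+0.803306+0.481983=5.9035
k=5 load: inc=0.481983, refl=0.481983·0.818182=0.3944; V=5.421488+0.481983+0.394350=6.2978
k=6 src: inc=0.394350, refl=0.394350·0.600000=0.2366; V=5.903471+0.394350+0.236610=6.5344
k=7 load: inc=0.236610, refl=0.236610·0.818182=0.1936; V=6.297821+0.236610+0.193590=6.7280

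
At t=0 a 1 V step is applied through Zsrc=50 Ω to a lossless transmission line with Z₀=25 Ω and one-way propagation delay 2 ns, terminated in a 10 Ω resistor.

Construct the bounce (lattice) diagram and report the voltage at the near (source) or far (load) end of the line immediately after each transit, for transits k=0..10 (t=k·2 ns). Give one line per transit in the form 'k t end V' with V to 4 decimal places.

Γ_L=-0.428571, Γ_S=0.333333; launch V₁=1·25/75=0.333333
k=0 src: V=0.3333
k=1 load: inc=0.333333, refl=0.333333·-0.428571=-0.1429; V=0.000000+0.333333+-0.142857=0.1905
k=2 src: inc=-0.142857, refl=-0.142857·0.333333=-0.0476; V=0.333333+-0.142857+-0.047619=0.1429
k=3 load: inc=-0.047619, refl=-0.047619·-0.428571=0.0204; V=0.190476+-0.047619+0.020408=0.1633
k=4 src: inc=0.020408, refl=0.020408·0.333333=0.0068; V=0.142857+0.020408+0.006803=0.1701
k=5 load: inc=0.006803, refl=0.006803·-0.428571=-0.0029; V=0.163265+0.006803+-0.002915=0.1672
k=6 src: inc=-0.002915, refl=-0.002915·0.333333=-0.0010; V=0.170068+-0.002915+-0.000972=0.1662
k=7 load: inc=-0.000972, refl=-0.000972·-0.428571=0.0004; V=0.167153+-0.000972+0.000416=0.1666
k=8 src: inc=0.000416, refl=0.000416·0.333333=0.0001; V=0.166181+0.000416+0.000139=0.1667
k=9 load: inc=0.000139, refl=0.000139·-0.428571=-0.0001; V=0.166597+0.000139+-0.000059=0.1667
k=10 src: inc=-0.000059, refl=-0.000059·0.333333=-0.0000; V=0.166736+-0.000059+-0.000020=0.1667

0 0 source 0.3333
1 2 load 0.1905
2 4 source 0.1429
3 6 load 0.1633
4 8 source 0.1701
5 10 load 0.1672
6 12 source 0.1662
7 14 load 0.1666
8 16 source 0.1667
9 18 load 0.1667
10 20 source 0.1667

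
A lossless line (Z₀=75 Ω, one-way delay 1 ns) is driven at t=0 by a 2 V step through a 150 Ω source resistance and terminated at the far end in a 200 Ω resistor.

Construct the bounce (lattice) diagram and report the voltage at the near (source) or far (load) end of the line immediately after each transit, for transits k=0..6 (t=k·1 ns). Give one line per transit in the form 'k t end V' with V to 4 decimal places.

0 0 source 0.6667
1 1 load 0.9697
2 2 source 1.0707
3 3 load 1.1166
4 4 source 1.1319
5 5 load 1.1389
6 6 source 1.1412

Γ_L=0.454545, Γ_S=0.333333; launch V₁=2·75/225=0.666667
k=0 src: V=0.6667
k=1 load: inc=0.666667, refl=0.666667·0.454545=0.3030; V=0.000000+0.666667+0.303030=0.9697
k=2 src: inc=0.303030, refl=0.303030·0.333333=0.1010; V=0.666667+0.303030+0.101010=1.0707
k=3 load: inc=0.101010, refl=0.101010·0.454545=0.0459; V=0.969697+0.101010+0.045914=1.1166
k=4 src: inc=0.045914, refl=0.045914·0.333333=0.0153; V=1.070707+0.045914+0.015305=1.1319
k=5 load: inc=0.015305, refl=0.015305·0.454545=0.0070; V=1.116621+0.015305+0.006957=1.1389
k=6 src: inc=0.006957, refl=0.006957·0.333333=0.0023; V=1.131925+0.006957+0.002319=1.1412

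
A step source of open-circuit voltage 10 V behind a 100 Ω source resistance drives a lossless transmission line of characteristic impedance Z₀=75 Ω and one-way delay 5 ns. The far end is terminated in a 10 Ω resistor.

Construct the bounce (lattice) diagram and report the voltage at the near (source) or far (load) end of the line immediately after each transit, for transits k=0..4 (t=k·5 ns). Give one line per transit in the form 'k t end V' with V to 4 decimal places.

Γ_L=-0.764706, Γ_S=0.142857; launch V₁=10·75/175=4.285714
k=0 src: V=4.2857
k=1 load: inc=4.285714, refl=4.285714·-0.764706=-3.2773; V=0.000000+4.285714+-3.277311=1.0084
k=2 src: inc=-3.277311, refl=-3.277311·0.142857=-0.4682; V=4.285714+-3.277311+-0.468187=0.5402
k=3 load: inc=-0.468187, refl=-0.468187·-0.764706=0.3580; V=1.008403+-0.468187+0.358026=0.8982
k=4 src: inc=0.358026, refl=0.358026·0.142857=0.0511; V=0.540216+0.358026+0.051147=0.9494

0 0 source 4.2857
1 5 load 1.0084
2 10 source 0.5402
3 15 load 0.8982
4 20 source 0.9494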